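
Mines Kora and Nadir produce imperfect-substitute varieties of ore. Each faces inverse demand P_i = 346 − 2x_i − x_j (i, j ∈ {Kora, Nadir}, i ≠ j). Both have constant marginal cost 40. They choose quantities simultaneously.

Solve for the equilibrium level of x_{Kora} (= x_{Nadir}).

Mine Kora's profit: π = x_{Kora}(346 − 2x_{Kora} − x_{Nadir}) − 40x_{Kora}.
∂π/∂x_{Kora} = 306 − 4x_{Kora} − x_{Nadir} = 0 ⇒ x_{Kora} = 76.5 − 0.25x_{Nadir}.
By symmetry x_{Nadir} = x_{Kora}; substituting into the reaction function, 1.25x_{Kora} = 76.5 and x_{Kora} = 61.2.

61.2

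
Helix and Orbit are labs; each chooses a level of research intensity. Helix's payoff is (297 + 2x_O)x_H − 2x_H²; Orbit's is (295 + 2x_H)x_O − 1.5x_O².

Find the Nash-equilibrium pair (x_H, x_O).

185.125, 221.75

Expanding Helix's payoff: 297x_H + 2x_Ox_H − 2x_H².
∂π/∂x_H = 297 + 2x_O − 4x_H = 0, so x_H = 74.25 + 0.5x_O.
Likewise for Orbit: x_O = 295/3 + (2/3)x_H.
Plugging x_O into Helix's best response: x_H = 74.25 + 0.5(295/3 + (2/3)x_H) ⇒ (2/3)x_H = 1481/12, so x_H = 185.125.
Then x_O = 295/3 + (2/3)·185.125 = 221.75.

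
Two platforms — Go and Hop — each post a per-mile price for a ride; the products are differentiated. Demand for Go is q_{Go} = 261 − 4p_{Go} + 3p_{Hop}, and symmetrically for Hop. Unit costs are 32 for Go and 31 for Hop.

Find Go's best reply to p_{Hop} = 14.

53.875

Go's profit: π = (p_{Go} − 32)(261 − 4p_{Go} + 3p_{Hop}).
∂π/∂p_{Go} = 389 − 8p_{Go} + 3p_{Hop} = 0 ⇒ p_{Go} = 48.625 + 0.375p_{Hop}.
At p_{Hop} = 14: p_{Go} = 48.625 + 0.375·14 = 53.875.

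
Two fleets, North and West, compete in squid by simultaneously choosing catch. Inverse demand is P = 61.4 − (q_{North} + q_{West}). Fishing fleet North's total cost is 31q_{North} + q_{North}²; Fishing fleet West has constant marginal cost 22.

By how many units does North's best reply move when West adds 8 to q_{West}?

Fishing fleet North's profit: π = q_{North}(61.4 − (q_{North} + q_{West})) − 31q_{North} − q_{North}².
∂π/∂q_{North} = 30.4 − 4q_{North} − q_{West} = 0, so q_{North} = 7.6 − 0.25q_{West}.
The reaction-function slope is −0.25, so an 8-unit rise in q_{West} moves q_{North} by −0.25 × 8 = −2. North's best response falls — the actions are strategic substitutes.

-2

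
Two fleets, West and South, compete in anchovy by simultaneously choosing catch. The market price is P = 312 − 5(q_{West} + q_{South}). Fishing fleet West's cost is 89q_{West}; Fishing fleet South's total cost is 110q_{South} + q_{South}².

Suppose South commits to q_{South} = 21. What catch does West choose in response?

Fishing fleet West's profit: π = q_{West}(312 − 5(q_{West} + q_{South})) − 89q_{West}.
∂π/∂q_{West} = 223 − 10q_{West} − 5q_{South} = 0, so q_{West} = 22.3 − 0.5q_{South}.
At q_{South} = 21: q_{West} = 22.3 − 0.5·21 = 11.8.

11.8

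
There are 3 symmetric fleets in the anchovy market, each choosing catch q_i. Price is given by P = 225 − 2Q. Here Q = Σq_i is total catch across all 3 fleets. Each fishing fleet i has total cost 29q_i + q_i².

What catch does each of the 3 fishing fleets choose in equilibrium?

A representative fishing fleet's profit is π_i = q_i(225 − 2Q) − 29q_i − q_i², with Q = q_i + Σ_{j≠i} q_j.
First-order condition: 196 − 6q_i − 2Σ_{j≠i} q_j = 0.
Imposing symmetry (q_j = q for all j) turns Σ_{j≠i} q_j into 2q, so 196 = 10q and q = 19.6.

19.6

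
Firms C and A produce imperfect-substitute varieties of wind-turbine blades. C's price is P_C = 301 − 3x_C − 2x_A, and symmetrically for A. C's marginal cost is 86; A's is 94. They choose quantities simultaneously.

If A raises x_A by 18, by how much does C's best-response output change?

Firm C's profit: π = x_C(301 − 3x_C − 2x_A) − 86x_C.
∂π/∂x_C = 215 − 6x_C − 2x_A = 0 ⇒ x_C = 215/6 − (1/3)x_A.
The reaction-function slope is −1/3, so an 18-unit rise in x_A moves x_C by −1/3 × 18 = −6. C's best response falls — the actions are strategic substitutes.

-6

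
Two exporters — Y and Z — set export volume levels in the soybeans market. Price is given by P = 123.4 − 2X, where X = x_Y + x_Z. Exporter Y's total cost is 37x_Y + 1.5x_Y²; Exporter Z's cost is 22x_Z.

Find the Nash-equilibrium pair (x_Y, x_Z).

Exporter Y's profit: π = x_Y(123.4 − 2(x_Y + x_Z)) − 37x_Y − 1.5x_Y².
∂π/∂x_Y = 86.4 − 7x_Y − 2x_Z = 0, so x_Y = 432/35 − (2/7)x_Z.
For Z: ∂π/∂x_Z = 101.4 − 4x_Z − 2x_Y = 0 ⇒ x_Z = 25.35 − 0.5x_Y.
Substituting the second reaction function into the first: x_Y = 432/35 − (2/7)(25.35 − 0.5x_Y), which gives (6/7)x_Y = 5.1 ⇒ x_Y = 5.95.
Then x_Z = 25.35 − 0.5·5.95 = 22.375.

5.95, 22.375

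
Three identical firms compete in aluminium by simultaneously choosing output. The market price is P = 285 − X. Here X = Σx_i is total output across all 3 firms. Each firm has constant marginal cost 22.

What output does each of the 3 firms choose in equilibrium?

A representative firm's profit is π_i = x_i(285 − X) − 22x_i, with X = x_i + Σ_{j≠i} x_j.
First-order condition: 263 − 2x_i − Σ_{j≠i} x_j = 0.
With identical firms, set every x_j = x: then 263 − 2x − 2x = 0, i.e. x = 263/4 = 65.75.

65.75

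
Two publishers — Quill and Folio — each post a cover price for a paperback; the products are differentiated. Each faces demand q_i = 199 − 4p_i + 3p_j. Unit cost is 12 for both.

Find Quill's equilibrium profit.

5595.04

Quill's profit: π = (p_{Quill} − 12)(199 − 4p_{Quill} + 3p_{Folio}).
∂π/∂p_{Quill} = 247 − 8p_{Quill} + 3p_{Folio} = 0 ⇒ p_{Quill} = 30.875 + 0.375p_{Folio}.
By symmetry p_{Folio} = p_{Quill}; substituting into the reaction function, 0.625p_{Quill} = 30.875 and p_{Quill} = 49.4.
q_{Quill} = 199 − 4·49.4 + 3·49.4 = 149.6.
Profit = (49.4 − 12)·149.6 = 5595.04.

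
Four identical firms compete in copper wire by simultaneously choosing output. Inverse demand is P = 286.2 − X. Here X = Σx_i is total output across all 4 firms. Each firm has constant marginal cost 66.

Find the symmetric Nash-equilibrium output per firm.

44.04

A representative firm's profit is π_i = x_i(286.2 − X) − 66x_i, with X = x_i + Σ_{j≠i} x_j.
First-order condition: 220.2 − 2x_i − Σ_{j≠i} x_j = 0.
In a symmetric equilibrium every firm chooses the same x, so Σ_{j≠i} x_j = 3x. The condition becomes 220.2 − 5x = 0, giving x = 220.2/5 = 44.04.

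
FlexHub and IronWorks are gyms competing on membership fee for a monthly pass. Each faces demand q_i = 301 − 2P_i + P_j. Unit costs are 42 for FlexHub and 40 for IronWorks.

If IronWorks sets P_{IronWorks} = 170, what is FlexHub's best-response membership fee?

FlexHub's profit: π = (P_{FlexHub} − 42)(301 − 2P_{FlexHub} + P_{IronWorks}).
∂π/∂P_{FlexHub} = 385 − 4P_{FlexHub} + P_{IronWorks} = 0 ⇒ P_{FlexHub} = 96.25 + 0.25P_{IronWorks}.
At P_{IronWorks} = 170: P_{FlexHub} = 96.25 + 0.25·170 = 138.75.

138.75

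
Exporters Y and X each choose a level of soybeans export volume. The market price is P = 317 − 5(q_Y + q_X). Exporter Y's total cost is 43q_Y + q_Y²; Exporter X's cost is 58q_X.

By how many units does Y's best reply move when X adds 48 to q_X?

Exporter Y's profit: π = q_Y(317 − 5(q_Y + q_X)) − 43q_Y − q_Y².
∂π/∂q_Y = 274 − 12q_Y − 5q_X = 0, so q_Y = 137/6 − (5/12)q_X.
The reaction-function slope is −5/12, so a 48-unit rise in q_X moves q_Y by −5/12 × 48 = −20. Y's best response falls — the actions are strategic substitutes.

-20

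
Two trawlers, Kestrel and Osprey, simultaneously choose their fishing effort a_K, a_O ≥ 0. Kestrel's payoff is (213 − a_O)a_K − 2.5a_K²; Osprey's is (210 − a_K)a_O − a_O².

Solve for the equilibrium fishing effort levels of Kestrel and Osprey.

24, 93

Expanding Kestrel's payoff: 213a_K − a_Oa_K − 2.5a_K².
∂π/∂a_K = 213 − a_O − 5a_K = 0, so a_K = 42.6 − 0.2a_O.
Likewise for Osprey: a_O = 105 − 0.5a_K.
Solving the two reaction functions simultaneously: (1 − (−0.2)(−0.5))a_K = 42.6 − 0.2·105, so 0.9a_K = 21.6 and a_K = 24.
Then a_O = 105 − 0.5·24 = 93.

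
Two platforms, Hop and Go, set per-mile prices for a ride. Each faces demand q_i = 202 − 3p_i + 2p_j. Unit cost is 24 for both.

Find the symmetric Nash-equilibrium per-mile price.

68.5

Hop's profit: π = (p_{Hop} − 24)(202 − 3p_{Hop} + 2p_{Go}).
∂π/∂p_{Hop} = 274 − 6p_{Hop} + 2p_{Go} = 0 ⇒ p_{Hop} = 137/3 + (1/3)p_{Go}.
By symmetry p_{Go} = p_{Hop}; substituting into the reaction function, (2/3)p_{Hop} = 137/3 and p_{Hop} = 68.5.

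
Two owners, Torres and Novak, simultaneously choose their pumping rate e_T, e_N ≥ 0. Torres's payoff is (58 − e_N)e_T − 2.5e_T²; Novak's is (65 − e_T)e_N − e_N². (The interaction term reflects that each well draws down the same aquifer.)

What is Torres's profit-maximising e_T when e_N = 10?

Expanding Torres's payoff: 58e_T − e_Ne_T − 2.5e_T².
∂π/∂e_T = 58 − e_N − 5e_T = 0, so e_T = 11.6 − 0.2e_N.
At e_N = 10: e_T = 11.6 − 0.2·10 = 9.6.

9.6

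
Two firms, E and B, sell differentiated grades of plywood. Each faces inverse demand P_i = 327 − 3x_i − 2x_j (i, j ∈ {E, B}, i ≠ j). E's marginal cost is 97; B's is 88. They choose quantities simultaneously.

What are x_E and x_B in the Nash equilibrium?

28.1875, 30.4375

Firm E's profit: π = x_E(327 − 3x_E − 2x_B) − 97x_E.
∂π/∂x_E = 230 − 6x_E − 2x_B = 0 ⇒ x_E = 115/3 − (1/3)x_B.
Similarly x_B = 239/6 − (1/3)x_E.
Plugging x_B into E's best response: x_E = 115/3 − (1/3)(239/6 − (1/3)x_E) ⇒ (8/9)x_E = 451/18, so x_E = 28.1875.
Then x_B = 239/6 − (1/3)·28.1875 = 30.4375.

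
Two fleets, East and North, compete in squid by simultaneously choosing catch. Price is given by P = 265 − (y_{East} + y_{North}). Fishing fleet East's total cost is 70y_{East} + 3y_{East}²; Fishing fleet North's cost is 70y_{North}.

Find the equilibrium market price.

161

Fishing fleet East's profit: π = y_{East}(265 − (y_{East} + y_{North})) − 70y_{East} − 3y_{East}².
∂π/∂y_{East} = 195 − 8y_{East} − y_{North} = 0, so y_{East} = 24.375 − 0.125y_{North}.
For North: ∂π/∂y_{North} = 195 − 2y_{North} − y_{East} = 0 ⇒ y_{North} = 97.5 − 0.5y_{East}.
Substituting the second reaction function into the first: y_{East} = 24.375 − 0.125(97.5 − 0.5y_{East}), which gives 0.9375y_{East} = 12.1875 ⇒ y_{East} = 13.
Then y_{North} = 97.5 − 0.5·13 = 91.
Equilibrium price: P = 265 − 104 = 161.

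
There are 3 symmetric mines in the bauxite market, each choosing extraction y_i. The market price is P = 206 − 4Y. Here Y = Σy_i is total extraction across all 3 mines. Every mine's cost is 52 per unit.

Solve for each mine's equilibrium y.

A representative mine's profit is π_i = y_i(206 − 4Y) − 52y_i, with Y = y_i + Σ_{j≠i} y_j.
First-order condition: 154 − 8y_i − 4Σ_{j≠i} y_j = 0.
Imposing symmetry (y_j = y for all j) turns Σ_{j≠i} y_j into 2y, so 154 = 16y and y = 9.625.

9.625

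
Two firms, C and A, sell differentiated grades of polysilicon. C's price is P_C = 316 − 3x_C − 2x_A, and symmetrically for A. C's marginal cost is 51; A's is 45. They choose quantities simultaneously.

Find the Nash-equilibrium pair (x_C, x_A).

32.75, 34.25

Firm C's profit: π = x_C(316 − 3x_C − 2x_A) − 51x_C.
∂π/∂x_C = 265 − 6x_C − 2x_A = 0 ⇒ x_C = 265/6 − (1/3)x_A.
Similarly x_A = 271/6 − (1/3)x_C.
Plugging x_A into C's best response: x_C = 265/6 − (1/3)(271/6 − (1/3)x_C) ⇒ (8/9)x_C = 262/9, so x_C = 32.75.
Then x_A = 271/6 − (1/3)·32.75 = 34.25.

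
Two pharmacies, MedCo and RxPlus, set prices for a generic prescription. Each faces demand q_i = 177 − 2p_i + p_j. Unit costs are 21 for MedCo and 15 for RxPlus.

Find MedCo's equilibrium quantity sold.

102.4

MedCo's profit: π = (p_{MedCo} − 21)(177 − 2p_{MedCo} + p_{RxPlus}).
∂π/∂p_{MedCo} = 219 − 4p_{MedCo} + p_{RxPlus} = 0 ⇒ p_{MedCo} = 54.75 + 0.25p_{RxPlus}.
Similarly p_{RxPlus} = 51.75 + 0.25p_{MedCo}.
Substituting the second reaction function into the first: p_{MedCo} = 54.75 + 0.25(51.75 + 0.25p_{MedCo}), which gives 0.9375p_{MedCo} = 67.6875 ⇒ p_{MedCo} = 72.2.
Then p_{RxPlus} = 51.75 + 0.25·72.2 = 69.8.
q_{MedCo} = 177 − 2·72.2 + 69.8 = 102.4.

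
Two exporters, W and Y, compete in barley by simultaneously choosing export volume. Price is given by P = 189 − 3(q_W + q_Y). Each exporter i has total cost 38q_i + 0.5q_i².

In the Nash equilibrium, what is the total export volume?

30.2

Exporter W's profit: π = q_W(189 − 3(q_W + q_Y)) − 38q_W − 0.5q_W².
∂π/∂q_W = 151 − 7q_W − 3q_Y = 0, so q_W = 151/7 − (3/7)q_Y.
The game is symmetric, so in equilibrium q_Y = q_W: the reaction function gives (10/7)q_W = 151/7, hence q_W = 15.1.
Total export volume: 15.1 + 15.1 = 30.2.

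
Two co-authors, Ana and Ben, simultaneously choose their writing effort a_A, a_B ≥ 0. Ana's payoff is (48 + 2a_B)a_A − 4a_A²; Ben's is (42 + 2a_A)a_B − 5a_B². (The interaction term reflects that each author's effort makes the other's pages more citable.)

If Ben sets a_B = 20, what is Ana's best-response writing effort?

Expanding Ana's payoff: 48a_A + 2a_Ba_A − 4a_A².
∂π/∂a_A = 48 + 2a_B − 8a_A = 0, so a_A = 6 + 0.25a_B.
At a_B = 20: a_A = 6 + 0.25·20 = 11.

11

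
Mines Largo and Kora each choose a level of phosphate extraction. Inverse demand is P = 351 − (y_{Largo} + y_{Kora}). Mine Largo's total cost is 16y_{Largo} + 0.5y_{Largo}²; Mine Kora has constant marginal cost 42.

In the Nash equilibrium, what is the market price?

160.4

Mine Largo's profit: π = y_{Largo}(351 − (y_{Largo} + y_{Kora})) − 16y_{Largo} − 0.5y_{Largo}².
∂π/∂y_{Largo} = 335 − 3y_{Largo} − y_{Kora} = 0, so y_{Largo} = 335/3 − (1/3)y_{Kora}.
For Kora: ∂π/∂y_{Kora} = 309 − 2y_{Kora} − y_{Largo} = 0 ⇒ y_{Kora} = 154.5 − 0.5y_{Largo}.
Substituting the second reaction function into the first: y_{Largo} = 335/3 − (1/3)(154.5 − 0.5y_{Largo}), which gives (5/6)y_{Largo} = 361/6 ⇒ y_{Largo} = 72.2.
Then y_{Kora} = 154.5 − 0.5·72.2 = 118.4.
Equilibrium price: P = 351 − 190.6 = 160.4.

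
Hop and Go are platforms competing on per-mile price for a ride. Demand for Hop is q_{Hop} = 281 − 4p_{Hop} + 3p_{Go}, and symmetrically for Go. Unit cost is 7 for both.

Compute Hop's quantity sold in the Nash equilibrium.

Hop's profit: π = (p_{Hop} − 7)(281 − 4p_{Hop} + 3p_{Go}).
∂π/∂p_{Hop} = 309 − 8p_{Hop} + 3p_{Go} = 0 ⇒ p_{Hop} = 38.625 + 0.375p_{Go}.
Setting p_{Hop} = p_{Go} in the reaction function: p_{Hop} = 38.625 + 0.375p_{Hop}, so p_{Hop} = 38.625 / 0.625 = 61.8.
q_{Hop} = 281 − 4·61.8 + 3·61.8 = 219.2.

219.2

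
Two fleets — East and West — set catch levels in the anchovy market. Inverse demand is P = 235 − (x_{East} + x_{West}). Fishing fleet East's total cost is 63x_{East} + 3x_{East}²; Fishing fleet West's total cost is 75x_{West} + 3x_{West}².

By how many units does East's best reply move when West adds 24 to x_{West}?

-3

Fishing fleet East's profit: π = x_{East}(235 − (x_{East} + x_{West})) − 63x_{East} − 3x_{East}².
∂π/∂x_{East} = 172 − 8x_{East} − x_{West} = 0, so x_{East} = 21.5 − 0.125x_{West}.
The reaction-function slope is −0.125, so a 24-unit rise in x_{West} moves x_{East} by −0.125 × 24 = −3. East's best response falls — the actions are strategic substitutes.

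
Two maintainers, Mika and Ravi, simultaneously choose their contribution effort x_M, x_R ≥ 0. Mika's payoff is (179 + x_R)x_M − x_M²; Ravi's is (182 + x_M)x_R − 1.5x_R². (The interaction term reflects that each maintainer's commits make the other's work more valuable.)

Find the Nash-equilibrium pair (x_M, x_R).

Expanding Mika's payoff: 179x_M + x_Rx_M − x_M².
∂π/∂x_M = 179 + x_R − 2x_M = 0, so x_M = 89.5 + 0.5x_R.
Likewise for Ravi: x_R = 182/3 + (1/3)x_M.
Plugging x_R into Mika's best response: x_M = 89.5 + 0.5(182/3 + (1/3)x_M) ⇒ (5/6)x_M = 719/6, so x_M = 143.8.
Then x_R = 182/3 + (1/3)·143.8 = 108.6.

143.8, 108.6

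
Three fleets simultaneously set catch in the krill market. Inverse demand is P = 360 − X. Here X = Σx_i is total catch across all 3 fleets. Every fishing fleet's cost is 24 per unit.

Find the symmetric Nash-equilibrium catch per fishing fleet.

A representative fishing fleet's profit is π_i = x_i(360 − X) − 24x_i, with X = x_i + Σ_{j≠i} x_j.
First-order condition: 336 − 2x_i − Σ_{j≠i} x_j = 0.
Imposing symmetry (x_j = x for all j) turns Σ_{j≠i} x_j into 2x, so 336 = 4x and x = 84.

84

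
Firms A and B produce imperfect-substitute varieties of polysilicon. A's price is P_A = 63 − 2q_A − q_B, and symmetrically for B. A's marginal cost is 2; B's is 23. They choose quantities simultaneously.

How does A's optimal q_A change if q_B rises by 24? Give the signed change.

Firm A's profit: π = q_A(63 − 2q_A − q_B) − 2q_A.
∂π/∂q_A = 61 − 4q_A − q_B = 0 ⇒ q_A = 15.25 − 0.25q_B.
The reaction-function slope is −0.25, so a 24-unit rise in q_B moves q_A by −0.25 × 24 = −6. A's best response falls — the actions are strategic substitutes.

-6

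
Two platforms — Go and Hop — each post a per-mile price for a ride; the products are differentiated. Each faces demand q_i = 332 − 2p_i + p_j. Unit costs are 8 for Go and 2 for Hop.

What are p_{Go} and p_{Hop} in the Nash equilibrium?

115.2, 112.8

Go's profit: π = (p_{Go} − 8)(332 − 2p_{Go} + p_{Hop}).
∂π/∂p_{Go} = 348 − 4p_{Go} + p_{Hop} = 0 ⇒ p_{Go} = 87 + 0.25p_{Hop}.
Similarly p_{Hop} = 84 + 0.25p_{Go}.
Solving the two reaction functions simultaneously: (1 − (0.25)(0.25))p_{Go} = 87 + 0.25·84, so 0.9375p_{Go} = 108 and p_{Go} = 115.2.
Then p_{Hop} = 84 + 0.25·115.2 = 112.8.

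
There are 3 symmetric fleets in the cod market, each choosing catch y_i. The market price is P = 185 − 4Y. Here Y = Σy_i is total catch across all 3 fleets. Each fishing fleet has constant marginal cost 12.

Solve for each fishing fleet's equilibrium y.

A representative fishing fleet's profit is π_i = y_i(185 − 4Y) − 12y_i, with Y = y_i + Σ_{j≠i} y_j.
First-order condition: 173 − 8y_i − 4Σ_{j≠i} y_j = 0.
With identical fishing fleets, set every y_j = y: then 173 − 8y − 8y = 0, i.e. y = 173/16 = 10.8125.

10.8125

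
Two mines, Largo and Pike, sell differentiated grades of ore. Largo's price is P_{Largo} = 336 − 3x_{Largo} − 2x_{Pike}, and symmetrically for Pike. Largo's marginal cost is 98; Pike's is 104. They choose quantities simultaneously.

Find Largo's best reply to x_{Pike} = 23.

Mine Largo's profit: π = x_{Largo}(336 − 3x_{Largo} − 2x_{Pike}) − 98x_{Largo}.
∂π/∂x_{Largo} = 238 − 6x_{Largo} − 2x_{Pike} = 0 ⇒ x_{Largo} = 119/3 − (1/3)x_{Pike}.
At x_{Pike} = 23: x_{Largo} = 119/3 − (1/3)·23 = 32.

32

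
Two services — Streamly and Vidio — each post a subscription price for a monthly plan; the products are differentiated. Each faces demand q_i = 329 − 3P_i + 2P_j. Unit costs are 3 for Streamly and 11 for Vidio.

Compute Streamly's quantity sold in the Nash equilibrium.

Streamly's profit: π = (P_{Streamly} − 3)(329 − 3P_{Streamly} + 2P_{Vidio}).
∂π/∂P_{Streamly} = 338 − 6P_{Streamly} + 2P_{Vidio} = 0 ⇒ P_{Streamly} = 169/3 + (1/3)P_{Vidio}.
Similarly P_{Vidio} = 181/3 + (1/3)P_{Streamly}.
Substituting the second reaction function into the first: P_{Streamly} = 169/3 + (1/3)(181/3 + (1/3)P_{Streamly}), which gives (8/9)P_{Streamly} = 688/9 ⇒ P_{Streamly} = 86.
Then P_{Vidio} = 181/3 + (1/3)·86 = 89.
q_{Streamly} = 329 − 3·86 + 2·89 = 249.

249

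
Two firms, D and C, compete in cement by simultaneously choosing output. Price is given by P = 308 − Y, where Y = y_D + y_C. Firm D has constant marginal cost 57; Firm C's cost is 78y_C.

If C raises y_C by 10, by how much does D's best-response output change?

Firm D's profit: π = y_D(308 − (y_D + y_C)) − 57y_D.
∂π/∂y_D = 251 − 2y_D − y_C = 0, so y_D = 125.5 − 0.5y_C.
The reaction-function slope is −0.5, so a 10-unit rise in y_C moves y_D by −0.5 × 10 = −5. D's best response falls — the actions are strategic substitutes.

-5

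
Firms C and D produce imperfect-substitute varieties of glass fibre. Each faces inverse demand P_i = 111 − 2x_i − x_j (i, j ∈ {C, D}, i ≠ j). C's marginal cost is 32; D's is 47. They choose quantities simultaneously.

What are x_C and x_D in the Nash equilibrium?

16.8, 11.8

Firm C's profit: π = x_C(111 − 2x_C − x_D) − 32x_C.
∂π/∂x_C = 79 − 4x_C − x_D = 0 ⇒ x_C = 19.75 − 0.25x_D.
Similarly x_D = 16 − 0.25x_C.
Substituting the second reaction function into the first: x_C = 19.75 − 0.25(16 − 0.25x_C), which gives 0.9375x_C = 15.75 ⇒ x_C = 16.8.
Then x_D = 16 − 0.25·16.8 = 11.8.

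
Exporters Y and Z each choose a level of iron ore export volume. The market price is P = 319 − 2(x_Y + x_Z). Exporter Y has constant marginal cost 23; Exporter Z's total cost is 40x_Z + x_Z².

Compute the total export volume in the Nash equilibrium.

Exporter Y's profit: π = x_Y(319 − 2(x_Y + x_Z)) − 23x_Y.
∂π/∂x_Y = 296 − 4x_Y − 2x_Z = 0, so x_Y = 74 − 0.5x_Z.
For Z: ∂π/∂x_Z = 279 − 6x_Z − 2x_Y = 0 ⇒ x_Z = 46.5 − (1/3)x_Y.
Substituting the second reaction function into the first: x_Y = 74 − 0.5(46.5 − (1/3)x_Y), which gives (5/6)x_Y = 50.75 ⇒ x_Y = 60.9.
Then x_Z = 46.5 − (1/3)·60.9 = 26.2.
Total export volume: 60.9 + 26.2 = 87.1.

87.1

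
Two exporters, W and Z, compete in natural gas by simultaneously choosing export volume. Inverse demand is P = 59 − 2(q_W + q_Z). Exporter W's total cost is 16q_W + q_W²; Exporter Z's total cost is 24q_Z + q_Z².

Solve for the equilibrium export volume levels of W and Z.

5.875, 3.875

Exporter W's profit: π = q_W(59 − 2(q_W + q_Z)) − 16q_W − q_W².
∂π/∂q_W = 43 − 6q_W − 2q_Z = 0, so q_W = 43/6 − (1/3)q_Z.
By the same steps for Z: q_Z = 35/6 − (1/3)q_W.
Substituting the second reaction function into the first: q_W = 43/6 − (1/3)(35/6 − (1/3)q_W), which gives (8/9)q_W = 47/9 ⇒ q_W = 5.875.
Then q_Z = 35/6 − (1/3)·5.875 = 3.875.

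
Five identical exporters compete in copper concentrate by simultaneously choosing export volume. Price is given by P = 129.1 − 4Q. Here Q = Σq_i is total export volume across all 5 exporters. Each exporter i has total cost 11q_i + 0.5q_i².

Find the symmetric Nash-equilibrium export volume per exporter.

A representative exporter's profit is π_i = q_i(129.1 − 4Q) − 11q_i − 0.5q_i², with Q = q_i + Σ_{j≠i} q_j.
First-order condition: 118.1 − 9q_i − 4Σ_{j≠i} q_j = 0.
In a symmetric equilibrium every exporter chooses the same q, so Σ_{j≠i} q_j = 4q. The condition becomes 118.1 − 25q = 0, giving q = 118.1/25 = 4.724.

4.724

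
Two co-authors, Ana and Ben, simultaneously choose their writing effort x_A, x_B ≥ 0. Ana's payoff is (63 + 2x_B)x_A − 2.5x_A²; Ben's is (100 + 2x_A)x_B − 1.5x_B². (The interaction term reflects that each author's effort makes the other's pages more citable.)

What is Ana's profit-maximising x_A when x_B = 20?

Expanding Ana's payoff: 63x_A + 2x_Bx_A − 2.5x_A².
∂π/∂x_A = 63 + 2x_B − 5x_A = 0, so x_A = 12.6 + 0.4x_B.
At x_B = 20: x_A = 12.6 + 0.4·20 = 20.6.

20.6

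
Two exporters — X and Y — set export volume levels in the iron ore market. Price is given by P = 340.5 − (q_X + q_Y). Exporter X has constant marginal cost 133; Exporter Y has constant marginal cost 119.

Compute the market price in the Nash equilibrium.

197.5

Exporter X's profit: π = q_X(340.5 − (q_X + q_Y)) − 133q_X.
∂π/∂q_X = 207.5 − 2q_X − q_Y = 0, so q_X = 103.75 − 0.5q_Y.
By the same steps for Y: q_Y = 110.75 − 0.5q_X.
Solving the two reaction functions simultaneously: (1 − (−0.5)(−0.5))q_X = 103.75 − 0.5·110.75, so 0.75q_X = 48.375 and q_X = 64.5.
Then q_Y = 110.75 − 0.5·64.5 = 78.5.
Equilibrium price: P = 340.5 − 143 = 197.5.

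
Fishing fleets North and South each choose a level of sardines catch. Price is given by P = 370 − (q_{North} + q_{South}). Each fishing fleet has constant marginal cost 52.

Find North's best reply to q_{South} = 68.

125

Fishing fleet North's profit: π = q_{North}(370 − (q_{North} + q_{South})) − 52q_{North}.
∂π/∂q_{North} = 318 − 2q_{North} − q_{South} = 0, so q_{North} = 159 − 0.5q_{South}.
At q_{South} = 68: q_{North} = 159 − 0.5·68 = 125.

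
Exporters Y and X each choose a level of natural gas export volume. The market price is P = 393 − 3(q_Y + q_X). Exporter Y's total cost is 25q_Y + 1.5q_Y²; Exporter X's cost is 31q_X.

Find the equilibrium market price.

174.6

Exporter Y's profit: π = q_Y(393 − 3(q_Y + q_X)) − 25q_Y − 1.5q_Y².
∂π/∂q_Y = 368 − 9q_Y − 3q_X = 0, so q_Y = 368/9 − (1/3)q_X.
For X: ∂π/∂q_X = 362 − 6q_X − 3q_Y = 0 ⇒ q_X = 181/3 − 0.5q_Y.
Solving the two reaction functions simultaneously: (1 − (−1/3)(−0.5))q_Y = 368/9 − (1/3)·(181/3), so (5/6)q_Y = 187/9 and q_Y = 374/15.
Then q_X = 181/3 − 0.5·(374/15) = 718/15.
Equilibrium price: P = 393 − 3·72.8 = 174.6.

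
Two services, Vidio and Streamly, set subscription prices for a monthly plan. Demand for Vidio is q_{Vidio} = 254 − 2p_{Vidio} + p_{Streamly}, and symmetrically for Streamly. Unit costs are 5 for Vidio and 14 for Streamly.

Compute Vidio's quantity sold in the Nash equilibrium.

168.4

Vidio's profit: π = (p_{Vidio} − 5)(254 − 2p_{Vidio} + p_{Streamly}).
∂π/∂p_{Vidio} = 264 − 4p_{Vidio} + p_{Streamly} = 0 ⇒ p_{Vidio} = 66 + 0.25p_{Streamly}.
Similarly p_{Streamly} = 70.5 + 0.25p_{Vidio}.
Solving the two reaction functions simultaneously: (1 − (0.25)(0.25))p_{Vidio} = 66 + 0.25·70.5, so 0.9375p_{Vidio} = 83.625 and p_{Vidio} = 89.2.
Then p_{Streamly} = 70.5 + 0.25·89.2 = 92.8.
q_{Vidio} = 254 − 2·89.2 + 92.8 = 168.4.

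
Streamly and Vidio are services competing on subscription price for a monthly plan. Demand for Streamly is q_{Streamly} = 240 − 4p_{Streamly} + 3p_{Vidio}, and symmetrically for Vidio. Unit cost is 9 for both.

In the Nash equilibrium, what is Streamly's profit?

Streamly's profit: π = (p_{Streamly} − 9)(240 − 4p_{Streamly} + 3p_{Vidio}).
∂π/∂p_{Streamly} = 276 − 8p_{Streamly} + 3p_{Vidio} = 0 ⇒ p_{Streamly} = 34.5 + 0.375p_{Vidio}.
Setting p_{Streamly} = p_{Vidio} in the reaction function: p_{Streamly} = 34.5 + 0.375p_{Streamly}, so p_{Streamly} = 34.5 / 0.625 = 55.2.
q_{Streamly} = 240 − 4·55.2 + 3·55.2 = 184.8.
Profit = (55.2 − 9)·184.8 = 8537.76.

8537.76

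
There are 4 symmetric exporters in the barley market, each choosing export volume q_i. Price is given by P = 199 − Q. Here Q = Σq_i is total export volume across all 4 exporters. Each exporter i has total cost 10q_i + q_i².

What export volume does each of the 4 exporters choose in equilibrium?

A representative exporter's profit is π_i = q_i(199 − Q) − 10q_i − q_i², with Q = q_i + Σ_{j≠i} q_j.
First-order condition: 189 − 4q_i − Σ_{j≠i} q_j = 0.
Imposing symmetry (q_j = q for all j) turns Σ_{j≠i} q_j into 3q, so 189 = 7q and q = 27.

27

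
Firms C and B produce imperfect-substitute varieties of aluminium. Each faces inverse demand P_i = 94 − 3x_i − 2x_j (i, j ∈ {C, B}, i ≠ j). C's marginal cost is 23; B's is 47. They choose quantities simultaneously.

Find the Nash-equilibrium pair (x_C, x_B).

10.375, 4.375

Firm C's profit: π = x_C(94 − 3x_C − 2x_B) − 23x_C.
∂π/∂x_C = 71 − 6x_C − 2x_B = 0 ⇒ x_C = 71/6 − (1/3)x_B.
Similarly x_B = 47/6 − (1/3)x_C.
Substituting the second reaction function into the first: x_C = 71/6 − (1/3)(47/6 − (1/3)x_C), which gives (8/9)x_C = 83/9 ⇒ x_C = 10.375.
Then x_B = 47/6 − (1/3)·10.375 = 4.375.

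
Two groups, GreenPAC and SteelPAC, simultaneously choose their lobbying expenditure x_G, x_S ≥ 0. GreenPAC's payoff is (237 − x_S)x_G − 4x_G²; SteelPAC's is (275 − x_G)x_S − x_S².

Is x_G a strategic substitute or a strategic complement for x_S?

strategic substitutes

Expanding GreenPAC's payoff: 237x_G − x_Sx_G − 4x_G².
∂π/∂x_G = 237 − x_S − 8x_G = 0, so x_G = 29.625 − 0.125x_S.
The best-response slope dx_G/dx_S = −0.125 < 0: the reaction function is downward-sloping, so the choices are strategic substitutes.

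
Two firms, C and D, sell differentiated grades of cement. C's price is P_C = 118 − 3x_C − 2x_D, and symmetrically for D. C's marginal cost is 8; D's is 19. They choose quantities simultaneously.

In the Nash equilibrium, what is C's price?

Firm C's profit: π = x_C(118 − 3x_C − 2x_D) − 8x_C.
∂π/∂x_C = 110 − 6x_C − 2x_D = 0 ⇒ x_C = 55/3 − (1/3)x_D.
Similarly x_D = 16.5 − (1/3)x_C.
Plugging x_D into C's best response: x_C = 55/3 − (1/3)(16.5 − (1/3)x_C) ⇒ (8/9)x_C = 77/6, so x_C = 14.4375.
Then x_D = 16.5 − (1/3)·14.4375 = 11.6875.
P_C = 118 − 3·14.4375 − 2·11.6875 = 51.3125.

51.3125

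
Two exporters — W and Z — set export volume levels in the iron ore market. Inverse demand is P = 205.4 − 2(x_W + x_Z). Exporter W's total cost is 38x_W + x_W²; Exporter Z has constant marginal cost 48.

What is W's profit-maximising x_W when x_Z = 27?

Exporter W's profit: π = x_W(205.4 − 2(x_W + x_Z)) − 38x_W − x_W².
∂π/∂x_W = 167.4 − 6x_W − 2x_Z = 0, so x_W = 27.9 − (1/3)x_Z.
At x_Z = 27: x_W = 27.9 − (1/3)·27 = 18.9.

18.9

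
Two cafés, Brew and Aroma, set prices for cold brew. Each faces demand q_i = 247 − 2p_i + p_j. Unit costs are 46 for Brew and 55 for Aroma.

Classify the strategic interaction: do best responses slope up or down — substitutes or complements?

strategic complements

Brew's profit: π = (p_{Brew} − 46)(247 − 2p_{Brew} + p_{Aroma}).
∂π/∂p_{Brew} = 339 − 4p_{Brew} + p_{Aroma} = 0 ⇒ p_{Brew} = 84.75 + 0.25p_{Aroma}.
The best-response slope dp_{Brew}/dp_{Aroma} = 0.25 > 0: the reaction function is upward-sloping, so the choices are strategic complements.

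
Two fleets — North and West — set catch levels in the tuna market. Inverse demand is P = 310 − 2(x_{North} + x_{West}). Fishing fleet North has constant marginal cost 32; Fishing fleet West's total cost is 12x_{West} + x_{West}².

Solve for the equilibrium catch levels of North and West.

53.6, 31.8

Fishing fleet North's profit: π = x_{North}(310 − 2(x_{North} + x_{West})) − 32x_{North}.
∂π/∂x_{North} = 278 − 4x_{North} − 2x_{West} = 0, so x_{North} = 69.5 − 0.5x_{West}.
For West: ∂π/∂x_{West} = 298 − 6x_{West} − 2x_{North} = 0 ⇒ x_{West} = 149/3 − (1/3)x_{North}.
Substituting the second reaction function into the first: x_{North} = 69.5 − 0.5(149/3 − (1/3)x_{North}), which gives (5/6)x_{North} = 134/3 ⇒ x_{North} = 53.6.
Then x_{West} = 149/3 − (1/3)·53.6 = 31.8.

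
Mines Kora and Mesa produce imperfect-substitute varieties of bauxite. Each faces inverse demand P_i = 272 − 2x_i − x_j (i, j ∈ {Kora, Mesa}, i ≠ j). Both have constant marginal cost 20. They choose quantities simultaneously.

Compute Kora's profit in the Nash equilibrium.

Mine Kora's profit: π = x_{Kora}(272 − 2x_{Kora} − x_{Mesa}) − 20x_{Kora}.
∂π/∂x_{Kora} = 252 − 4x_{Kora} − x_{Mesa} = 0 ⇒ x_{Kora} = 63 − 0.25x_{Mesa}.
The game is symmetric, so in equilibrium x_{Mesa} = x_{Kora}: the reaction function gives 1.25x_{Kora} = 63, hence x_{Kora} = 50.4.
P_{Kora} = 272 − 2·50.4 − 50.4 = 120.8.
Profit = (120.8 − 20)·50.4 = 5080.32.

5080.32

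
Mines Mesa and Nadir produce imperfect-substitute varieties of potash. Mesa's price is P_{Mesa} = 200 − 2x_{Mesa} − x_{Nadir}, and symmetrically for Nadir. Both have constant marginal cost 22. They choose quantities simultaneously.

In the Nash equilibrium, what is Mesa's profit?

2534.72

Mine Mesa's profit: π = x_{Mesa}(200 − 2x_{Mesa} − x_{Nadir}) − 22x_{Mesa}.
∂π/∂x_{Mesa} = 178 − 4x_{Mesa} − x_{Nadir} = 0 ⇒ x_{Mesa} = 44.5 − 0.25x_{Nadir}.
By symmetry x_{Nadir} = x_{Mesa}; substituting into the reaction function, 1.25x_{Mesa} = 44.5 and x_{Mesa} = 35.6.
P_{Mesa} = 200 − 2·35.6 − 35.6 = 93.2.
Profit = (93.2 − 22)·35.6 = 2534.72.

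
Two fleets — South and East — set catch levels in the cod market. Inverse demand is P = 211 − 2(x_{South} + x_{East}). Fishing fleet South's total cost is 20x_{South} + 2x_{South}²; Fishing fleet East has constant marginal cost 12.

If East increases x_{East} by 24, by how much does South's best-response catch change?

Fishing fleet South's profit: π = x_{South}(211 − 2(x_{South} + x_{East})) − 20x_{South} − 2x_{South}².
∂π/∂x_{South} = 191 − 8x_{South} − 2x_{East} = 0, so x_{South} = 23.875 − 0.25x_{East}.
The reaction-function slope is −0.25, so a 24-unit rise in x_{East} moves x_{South} by −0.25 × 24 = −6. South's best response falls — the actions are strategic substitutes.

-6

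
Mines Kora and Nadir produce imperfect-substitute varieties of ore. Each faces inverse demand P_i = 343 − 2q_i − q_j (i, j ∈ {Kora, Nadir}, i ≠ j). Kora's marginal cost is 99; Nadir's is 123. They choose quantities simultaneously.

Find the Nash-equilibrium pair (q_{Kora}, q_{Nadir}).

50.4, 42.4

Mine Kora's profit: π = q_{Kora}(343 − 2q_{Kora} − q_{Nadir}) − 99q_{Kora}.
∂π/∂q_{Kora} = 244 − 4q_{Kora} − q_{Nadir} = 0 ⇒ q_{Kora} = 61 − 0.25q_{Nadir}.
Similarly q_{Nadir} = 55 − 0.25q_{Kora}.
Substituting the second reaction function into the first: q_{Kora} = 61 − 0.25(55 − 0.25q_{Kora}), which gives 0.9375q_{Kora} = 47.25 ⇒ q_{Kora} = 50.4.
Then q_{Nadir} = 55 − 0.25·50.4 = 42.4.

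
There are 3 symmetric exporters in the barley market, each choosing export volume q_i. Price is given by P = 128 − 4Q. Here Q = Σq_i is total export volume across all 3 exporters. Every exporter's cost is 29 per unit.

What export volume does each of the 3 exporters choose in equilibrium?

6.1875

A representative exporter's profit is π_i = q_i(128 − 4Q) − 29q_i, with Q = q_i + Σ_{j≠i} q_j.
First-order condition: 99 − 8q_i − 4Σ_{j≠i} q_j = 0.
With identical exporters, set every q_j = q: then 99 − 8q − 8q = 0, i.e. q = 99/16 = 6.1875.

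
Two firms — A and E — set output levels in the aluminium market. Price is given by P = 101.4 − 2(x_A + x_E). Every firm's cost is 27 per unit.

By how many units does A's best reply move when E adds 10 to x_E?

Firm A's profit: π = x_A(101.4 − 2(x_A + x_E)) − 27x_A.
∂π/∂x_A = 74.4 − 4x_A − 2x_E = 0, so x_A = 18.6 − 0.5x_E.
The reaction-function slope is −0.5, so a 10-unit rise in x_E moves x_A by −0.5 × 10 = −5. A's best response falls — the actions are strategic substitutes.

-5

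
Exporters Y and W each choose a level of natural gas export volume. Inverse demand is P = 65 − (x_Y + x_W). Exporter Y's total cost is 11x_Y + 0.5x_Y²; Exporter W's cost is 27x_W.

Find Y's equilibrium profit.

294

Exporter Y's profit: π = x_Y(65 − (x_Y + x_W)) − 11x_Y − 0.5x_Y².
∂π/∂x_Y = 54 − 3x_Y − x_W = 0, so x_Y = 18 − (1/3)x_W.
For W: ∂π/∂x_W = 38 − 2x_W − x_Y = 0 ⇒ x_W = 19 − 0.5x_Y.
Plugging x_W into Y's best response: x_Y = 18 − (1/3)(19 − 0.5x_Y) ⇒ (5/6)x_Y = 35/3, so x_Y = 14.
Then x_W = 19 − 0.5·14 = 12.
Price P = 65 − 26 = 39.
Y's profit: (39 − 11)·14 − 0.5(14)² = 294.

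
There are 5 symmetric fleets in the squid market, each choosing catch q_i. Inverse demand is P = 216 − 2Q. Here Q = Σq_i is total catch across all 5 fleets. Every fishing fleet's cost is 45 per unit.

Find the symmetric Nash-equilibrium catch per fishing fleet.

14.25

A representative fishing fleet's profit is π_i = q_i(216 − 2Q) − 45q_i, with Q = q_i + Σ_{j≠i} q_j.
First-order condition: 171 − 4q_i − 2Σ_{j≠i} q_j = 0.
With identical fishing fleets, set every q_j = q: then 171 − 4q − 8q = 0, i.e. q = 171/12 = 14.25.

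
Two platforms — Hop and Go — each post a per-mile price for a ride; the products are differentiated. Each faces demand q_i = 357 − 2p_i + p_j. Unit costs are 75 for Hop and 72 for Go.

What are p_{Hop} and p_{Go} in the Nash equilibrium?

168.6, 167.4

Hop's profit: π = (p_{Hop} − 75)(357 − 2p_{Hop} + p_{Go}).
∂π/∂p_{Hop} = 507 − 4p_{Hop} + p_{Go} = 0 ⇒ p_{Hop} = 126.75 + 0.25p_{Go}.
Similarly p_{Go} = 125.25 + 0.25p_{Hop}.
Substituting the second reaction function into the first: p_{Hop} = 126.75 + 0.25(125.25 + 0.25p_{Hop}), which gives 0.9375p_{Hop} = 158.0625 ⇒ p_{Hop} = 168.6.
Then p_{Go} = 125.25 + 0.25·168.6 = 167.4.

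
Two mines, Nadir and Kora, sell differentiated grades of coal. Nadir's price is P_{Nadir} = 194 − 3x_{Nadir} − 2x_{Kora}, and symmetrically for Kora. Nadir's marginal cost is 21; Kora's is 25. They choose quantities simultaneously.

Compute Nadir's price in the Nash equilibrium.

Mine Nadir's profit: π = x_{Nadir}(194 − 3x_{Nadir} − 2x_{Kora}) − 21x_{Nadir}.
∂π/∂x_{Nadir} = 173 − 6x_{Nadir} − 2x_{Kora} = 0 ⇒ x_{Nadir} = 173/6 − (1/3)x_{Kora}.
Similarly x_{Kora} = 169/6 − (1/3)x_{Nadir}.
Substituting the second reaction function into the first: x_{Nadir} = 173/6 − (1/3)(169/6 − (1/3)x_{Nadir}), which gives (8/9)x_{Nadir} = 175/9 ⇒ x_{Nadir} = 21.875.
Then x_{Kora} = 169/6 − (1/3)·21.875 = 20.875.
P_{Nadir} = 194 − 3·21.875 − 2·20.875 = 86.625.

86.625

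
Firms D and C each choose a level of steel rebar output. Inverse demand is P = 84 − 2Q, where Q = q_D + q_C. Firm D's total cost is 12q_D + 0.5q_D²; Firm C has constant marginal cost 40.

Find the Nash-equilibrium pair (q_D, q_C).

12.5, 4.75

Firm D's profit: π = q_D(84 − 2(q_D + q_C)) − 12q_D − 0.5q_D².
∂π/∂q_D = 72 − 5q_D − 2q_C = 0, so q_D = 14.4 − 0.4q_C.
For C: ∂π/∂q_C = 44 − 4q_C − 2q_D = 0 ⇒ q_C = 11 − 0.5q_D.
Substituting the second reaction function into the first: q_D = 14.4 − 0.4(11 − 0.5q_D), which gives 0.8q_D = 10 ⇒ q_D = 12.5.
Then q_C = 11 − 0.5·12.5 = 4.75.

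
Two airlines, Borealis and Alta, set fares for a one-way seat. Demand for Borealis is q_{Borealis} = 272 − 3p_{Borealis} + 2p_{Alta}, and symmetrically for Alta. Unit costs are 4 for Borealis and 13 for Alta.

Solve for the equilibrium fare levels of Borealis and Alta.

Borealis's profit: π = (p_{Borealis} − 4)(272 − 3p_{Borealis} + 2p_{Alta}).
∂π/∂p_{Borealis} = 284 − 6p_{Borealis} + 2p_{Alta} = 0 ⇒ p_{Borealis} = 142/3 + (1/3)p_{Alta}.
Similarly p_{Alta} = 311/6 + (1/3)p_{Borealis}.
Plugging p_{Alta} into Borealis's best response: p_{Borealis} = 142/3 + (1/3)(311/6 + (1/3)p_{Borealis}) ⇒ (8/9)p_{Borealis} = 1163/18, so p_{Borealis} = 72.6875.
Then p_{Alta} = 311/6 + (1/3)·72.6875 = 76.0625.

72.6875, 76.0625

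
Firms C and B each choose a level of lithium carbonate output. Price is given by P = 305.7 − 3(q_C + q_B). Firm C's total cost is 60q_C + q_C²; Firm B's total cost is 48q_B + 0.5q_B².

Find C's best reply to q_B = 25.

21.3375

Firm C's profit: π = q_C(305.7 − 3(q_C + q_B)) − 60q_C − q_C².
∂π/∂q_C = 245.7 − 8q_C − 3q_B = 0, so q_C = 30.7125 − 0.375q_B.
At q_B = 25: q_C = 30.7125 − 0.375·25 = 21.3375.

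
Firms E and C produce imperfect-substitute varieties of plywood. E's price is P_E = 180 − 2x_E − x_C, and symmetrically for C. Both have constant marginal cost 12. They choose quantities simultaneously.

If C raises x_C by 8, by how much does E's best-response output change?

Firm E's profit: π = x_E(180 − 2x_E − x_C) − 12x_E.
∂π/∂x_E = 168 − 4x_E − x_C = 0 ⇒ x_E = 42 − 0.25x_C.
The reaction-function slope is −0.25, so an 8-unit rise in x_C moves x_E by −0.25 × 8 = −2. E's best response falls — the actions are strategic substitutes.

-2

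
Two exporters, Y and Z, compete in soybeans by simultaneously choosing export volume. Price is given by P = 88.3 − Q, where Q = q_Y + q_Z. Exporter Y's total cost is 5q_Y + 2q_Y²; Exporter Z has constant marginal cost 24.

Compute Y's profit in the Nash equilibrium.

Exporter Y's profit: π = q_Y(88.3 − (q_Y + q_Z)) − 5q_Y − 2q_Y².
∂π/∂q_Y = 83.3 − 6q_Y − q_Z = 0, so q_Y = 833/60 − (1/6)q_Z.
For Z: ∂π/∂q_Z = 64.3 − 2q_Z − q_Y = 0 ⇒ q_Z = 32.15 − 0.5q_Y.
Solving the two reaction functions simultaneously: (1 − (−1/6)(−0.5))q_Y = 833/60 − (1/6)·32.15, so (11/12)q_Y = 8.525 and q_Y = 9.3.
Then q_Z = 32.15 − 0.5·9.3 = 27.5.
Price P = 88.3 − 36.8 = 51.5.
Y's profit: (51.5 − 5)·9.3 − 2(9.3)² = 259.47.

259.47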